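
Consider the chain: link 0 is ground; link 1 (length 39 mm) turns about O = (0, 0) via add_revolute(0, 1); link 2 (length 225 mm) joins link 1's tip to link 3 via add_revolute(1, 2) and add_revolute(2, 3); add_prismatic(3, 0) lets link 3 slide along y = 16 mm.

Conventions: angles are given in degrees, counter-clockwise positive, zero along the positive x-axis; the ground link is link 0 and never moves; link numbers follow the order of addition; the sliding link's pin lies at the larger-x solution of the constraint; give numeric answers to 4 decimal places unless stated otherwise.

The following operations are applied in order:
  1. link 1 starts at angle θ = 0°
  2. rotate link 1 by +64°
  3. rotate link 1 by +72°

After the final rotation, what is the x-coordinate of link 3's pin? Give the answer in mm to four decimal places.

geometry: r = 39 mm, L = 225 mm, e = 16 mm; θ starts at 0°
rotate link 1 by +64°: θ ← 0° +64° = 64°
rotate link 1 by +72°: θ ← 64° +72° = 136°
crank pin P = (r cos θ, r sin θ) = (-28.054252, 27.091676)
h = r sin θ − e = 27.091676 − 16 = 11.091676
x = r cos θ + √(L² − h²) = -28.054252 + 224.726444 = 196.672192

196.6722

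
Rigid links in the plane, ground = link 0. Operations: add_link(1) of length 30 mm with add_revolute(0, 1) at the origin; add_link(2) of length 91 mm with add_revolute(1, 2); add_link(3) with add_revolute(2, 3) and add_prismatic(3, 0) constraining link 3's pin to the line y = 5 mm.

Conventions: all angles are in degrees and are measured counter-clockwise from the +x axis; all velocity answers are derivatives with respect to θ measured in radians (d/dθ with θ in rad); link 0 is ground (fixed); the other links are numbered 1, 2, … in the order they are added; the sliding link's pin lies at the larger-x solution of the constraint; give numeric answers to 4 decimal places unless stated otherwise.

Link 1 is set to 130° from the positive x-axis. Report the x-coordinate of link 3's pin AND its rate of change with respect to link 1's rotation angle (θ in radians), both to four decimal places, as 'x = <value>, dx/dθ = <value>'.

geometry: r = 30 mm, L = 91 mm, e = 5 mm
crank pin P = (r cos θ, r sin θ) = (-19.283628, 22.981333)
h = r sin θ − e = 22.981333 − 5 = 17.981333
x = r cos θ + √(L² − h²) = -19.283628 + 89.205783 = 69.922154
dx/dθ = −r sin θ − h·r cos θ/√(L² − h²) (θ in radians; h = 17.981333) = -19.094306

x = 69.9222, dx/dθ = -19.0943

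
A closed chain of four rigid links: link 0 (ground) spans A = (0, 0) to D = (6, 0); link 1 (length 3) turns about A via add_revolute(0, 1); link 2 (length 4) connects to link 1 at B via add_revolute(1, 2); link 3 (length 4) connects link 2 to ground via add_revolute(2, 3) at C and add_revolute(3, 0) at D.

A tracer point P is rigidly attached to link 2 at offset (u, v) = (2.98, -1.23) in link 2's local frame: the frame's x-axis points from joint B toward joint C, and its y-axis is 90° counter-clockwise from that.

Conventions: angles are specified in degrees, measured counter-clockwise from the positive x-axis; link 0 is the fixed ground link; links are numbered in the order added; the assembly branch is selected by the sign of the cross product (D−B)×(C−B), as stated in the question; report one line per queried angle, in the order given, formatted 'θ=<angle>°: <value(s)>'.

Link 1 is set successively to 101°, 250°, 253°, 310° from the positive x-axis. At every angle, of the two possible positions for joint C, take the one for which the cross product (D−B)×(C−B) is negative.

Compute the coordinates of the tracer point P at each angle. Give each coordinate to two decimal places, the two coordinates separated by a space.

A=(0,0), D=(6.00,0)
θ=101°: B = A + 3.00·(cos101°, sin101°) = (-0.5724, 2.9449)
θ=101°: |BD| = 7.2020
θ=101°: circle(B,4.00) ∩ circle(D,4.00): a=3.6010, h=1.7415
θ=101°:   candidates: C₊=(3.4259,3.0617) cross=12.542; C₋=(2.0017,-0.1168) cross=-12.542
θ=101°:   branch - wants cross < 0 → take C=(2.0017,-0.1168) (cross=-12.542)
θ=101°: ex = (C−B)/|BC| = (0.6435,-0.7654); ey = (0.7654,0.6435)
θ=101°: P = B + 2.98·ex + -1.23·ey = (0.4038,-0.1276)
θ=250°: B = A + 3.00·(cos250°, sin250°) = (-1.0261, -2.8191)
θ=250°: |BD| = 7.5705
θ=250°: circle(B,4.00) ∩ circle(D,4.00): a=3.7853, h=1.2930
θ=250°:   candidates: C₊=(2.0055,-0.2095) cross=9.789; C₋=(2.9684,-2.6095) cross=-9.789
θ=250°:   branch - wants cross < 0 → take C=(2.9684,-2.6095) (cross=-9.789)
θ=250°: ex = (C−B)/|BC| = (0.9986,0.0524); ey = (-0.0524,0.9986)
θ=250°: P = B + 2.98·ex + -1.23·ey = (2.0143,-3.8913)
θ=253°: B = A + 3.00·(cos253°, sin253°) = (-0.8771, -2.8689)
θ=253°: |BD| = 7.4515
θ=253°: circle(B,4.00) ∩ circle(D,4.00): a=3.7258, h=1.4556
θ=253°:   candidates: C₊=(2.0010,-0.0911) cross=10.846; C₋=(3.1218,-2.7778) cross=-10.846
θ=253°:   branch - wants cross < 0 → take C=(3.1218,-2.7778) (cross=-10.846)
θ=253°: ex = (C−B)/|BC| = (0.9997,0.0228); ey = (-0.0228,0.9997)
θ=253°: P = B + 2.98·ex + -1.23·ey = (2.1301,-4.0307)
θ=310°: B = A + 3.00·(cos310°, sin310°) = (1.9284, -2.2981)
θ=310°: |BD| = 4.6754
θ=310°: circle(B,4.00) ∩ circle(D,4.00): a=2.3377, h=3.2458
θ=310°:   candidates: C₊=(2.3688,1.6775) cross=15.175; C₋=(5.5596,-3.9757) cross=-15.175
θ=310°:   branch - wants cross < 0 → take C=(5.5596,-3.9757) (cross=-15.175)
θ=310°: ex = (C−B)/|BC| = (0.9078,-0.4194); ey = (0.4194,0.9078)
θ=310°: P = B + 2.98·ex + -1.23·ey = (4.1178,-4.6645)

θ=101°: 0.40 -0.13
θ=250°: 2.01 -3.89
θ=253°: 2.13 -4.03
θ=310°: 4.12 -4.66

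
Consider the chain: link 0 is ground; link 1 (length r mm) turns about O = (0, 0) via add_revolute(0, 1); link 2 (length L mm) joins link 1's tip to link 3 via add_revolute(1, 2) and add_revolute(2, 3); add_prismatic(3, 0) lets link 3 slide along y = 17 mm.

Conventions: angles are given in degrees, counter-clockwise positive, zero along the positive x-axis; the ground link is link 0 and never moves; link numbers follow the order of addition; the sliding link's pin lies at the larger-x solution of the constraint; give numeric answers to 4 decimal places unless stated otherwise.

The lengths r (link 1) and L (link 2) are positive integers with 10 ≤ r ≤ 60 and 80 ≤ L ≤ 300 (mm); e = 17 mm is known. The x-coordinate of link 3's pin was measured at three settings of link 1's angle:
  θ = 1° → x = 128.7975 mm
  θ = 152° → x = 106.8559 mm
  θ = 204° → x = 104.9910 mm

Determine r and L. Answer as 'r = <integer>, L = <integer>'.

constraint per measurement: (x − r cos θ)² + (r sin θ − e)² = L²
subtracting the θ₁ and θ₂ equations cancels the r² and L² terms:
r = (x₁² − x₂²) / (2[(x₁cos θ₁ + e sin θ₁) − (x₂cos θ₂ + e sin θ₂)]) = 12.0000 → r = 12
L² = (x₁ − r cos θ₁)² + (r sin θ₁ − e)² = 13924.0062 → L = 118.0000 → L = 118
check at θ₃=204°: x = 104.9910 (printed 104.9910) ✓

r = 12, L = 118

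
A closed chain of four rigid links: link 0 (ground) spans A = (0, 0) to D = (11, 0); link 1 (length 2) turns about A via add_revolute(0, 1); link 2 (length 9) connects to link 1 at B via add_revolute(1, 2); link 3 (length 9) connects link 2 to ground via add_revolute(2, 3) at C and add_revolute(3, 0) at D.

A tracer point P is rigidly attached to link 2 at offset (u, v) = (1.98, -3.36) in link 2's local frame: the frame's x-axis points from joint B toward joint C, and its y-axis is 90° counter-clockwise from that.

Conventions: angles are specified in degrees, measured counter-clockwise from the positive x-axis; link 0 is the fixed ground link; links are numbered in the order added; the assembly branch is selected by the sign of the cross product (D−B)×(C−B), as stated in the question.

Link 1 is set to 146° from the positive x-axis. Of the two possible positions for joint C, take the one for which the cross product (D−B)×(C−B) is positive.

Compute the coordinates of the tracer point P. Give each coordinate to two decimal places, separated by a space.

A=(0,0), D=(11.00,0)
B = A + 2.00·(cos146°, sin146°) = (-1.6581, 1.1184)
|BD| = 12.7074
circle(B,9.00) ∩ circle(D,9.00): a=6.3537, h=6.3742
  candidates: C₊=(5.2320,6.9087) cross=81.000; C₋=(4.1100,-5.7903) cross=-81.000
  branch + wants cross > 0 → take C=(5.2320,6.9087) (cross=81.000)
ex = (C−B)/|BC| = (0.7656,0.6434); ey = (-0.6434,0.7656)
P = B + 1.98·ex + -3.36·ey = (2.0194,-0.1800)

2.02 -0.18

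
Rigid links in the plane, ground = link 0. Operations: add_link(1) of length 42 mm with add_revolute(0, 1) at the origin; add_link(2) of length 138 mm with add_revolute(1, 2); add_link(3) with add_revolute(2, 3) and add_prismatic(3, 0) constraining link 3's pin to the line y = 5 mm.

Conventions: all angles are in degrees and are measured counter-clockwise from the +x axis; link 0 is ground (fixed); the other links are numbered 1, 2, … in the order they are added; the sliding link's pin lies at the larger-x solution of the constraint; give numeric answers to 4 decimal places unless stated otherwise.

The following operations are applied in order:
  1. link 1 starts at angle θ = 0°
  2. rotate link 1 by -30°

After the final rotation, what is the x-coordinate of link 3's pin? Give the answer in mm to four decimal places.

geometry: r = 42 mm, L = 138 mm, e = 5 mm; θ starts at 0°
rotate link 1 by -30°: θ ← 0° -30° = -30°
crank pin P = (r cos θ, r sin θ) = (36.373067, -21.000000)
h = r sin θ − e = -21.000000 − 5 = -26.000000
x = r cos θ + √(L² − h²) = 36.373067 + 135.528595 = 171.901662

171.9017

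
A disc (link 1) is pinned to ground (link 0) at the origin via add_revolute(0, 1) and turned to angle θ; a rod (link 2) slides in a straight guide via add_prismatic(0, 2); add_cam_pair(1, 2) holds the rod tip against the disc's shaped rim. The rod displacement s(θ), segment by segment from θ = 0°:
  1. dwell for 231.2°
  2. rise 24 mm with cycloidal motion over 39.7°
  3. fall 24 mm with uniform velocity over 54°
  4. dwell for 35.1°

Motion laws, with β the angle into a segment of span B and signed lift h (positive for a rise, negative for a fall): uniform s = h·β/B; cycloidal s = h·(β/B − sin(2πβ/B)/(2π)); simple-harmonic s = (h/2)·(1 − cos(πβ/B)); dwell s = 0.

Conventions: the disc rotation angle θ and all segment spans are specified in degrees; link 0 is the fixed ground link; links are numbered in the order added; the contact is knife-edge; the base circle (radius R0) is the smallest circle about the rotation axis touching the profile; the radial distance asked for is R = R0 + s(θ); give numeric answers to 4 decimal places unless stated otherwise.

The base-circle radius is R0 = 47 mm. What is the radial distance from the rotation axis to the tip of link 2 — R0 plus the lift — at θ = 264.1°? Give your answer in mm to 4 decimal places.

segment 1 (0° to 231.2°, dwell): s unchanged at 0.0000
θ = 264.1° falls in segment 2 (231.2° to 270.9°, cycloidal, h = 24): β = 264.1 − 231.2 = 32.9°, B = 39.7°; Δs = 24·(0.8287 − sin(2π·0.8287)/(2π)) = 23.2512; s = 0.0000 + 23.2512 = 23.2512
R = R0 + s = 47 + 23.2512 = 70.2512

70.2512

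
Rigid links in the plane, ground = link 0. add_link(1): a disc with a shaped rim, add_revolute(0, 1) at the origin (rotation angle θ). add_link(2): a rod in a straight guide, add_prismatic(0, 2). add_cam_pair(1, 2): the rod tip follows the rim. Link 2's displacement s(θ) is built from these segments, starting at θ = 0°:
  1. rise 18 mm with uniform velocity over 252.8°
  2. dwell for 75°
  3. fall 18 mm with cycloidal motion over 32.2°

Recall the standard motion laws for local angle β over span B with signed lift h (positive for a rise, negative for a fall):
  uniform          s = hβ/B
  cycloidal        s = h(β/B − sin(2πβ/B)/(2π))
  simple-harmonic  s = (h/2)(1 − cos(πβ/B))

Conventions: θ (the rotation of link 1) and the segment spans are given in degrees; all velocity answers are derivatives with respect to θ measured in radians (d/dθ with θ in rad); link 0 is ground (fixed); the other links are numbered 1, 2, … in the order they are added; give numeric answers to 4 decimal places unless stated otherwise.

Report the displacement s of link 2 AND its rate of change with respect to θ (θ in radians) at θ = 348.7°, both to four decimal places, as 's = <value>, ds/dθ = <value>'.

segment 1 (0° to 252.8°, uniform, h = 18) is passed completely: s = 0.0000 + (18) = 18.0000
segment 2 (252.8° to 327.8°, dwell): s unchanged at 18.0000
θ = 348.7° falls in segment 3 (327.8° to 360°, cycloidal, h = -18): β = 348.7 − 327.8 = 20.9°, B = 32.2°; Δs = -18·(0.6491 − sin(2π·0.6491)/(2π)) = -13.9910; s = 18.0000 − 13.9910 = 4.0090
velocity in seg [327.8°–360°] (cycloidal), θ in radians: β = 20.9° = 0.3648 rad, B = 32.2° = 0.5620 rad; ds/dθ = (h/B)(1 − cos(2πβ/B)) = ((-18)/0.5620)(1 − cos(2π·0.6491)) = -51.006054 mm/rad

s = 4.0090, ds/dθ = -51.0061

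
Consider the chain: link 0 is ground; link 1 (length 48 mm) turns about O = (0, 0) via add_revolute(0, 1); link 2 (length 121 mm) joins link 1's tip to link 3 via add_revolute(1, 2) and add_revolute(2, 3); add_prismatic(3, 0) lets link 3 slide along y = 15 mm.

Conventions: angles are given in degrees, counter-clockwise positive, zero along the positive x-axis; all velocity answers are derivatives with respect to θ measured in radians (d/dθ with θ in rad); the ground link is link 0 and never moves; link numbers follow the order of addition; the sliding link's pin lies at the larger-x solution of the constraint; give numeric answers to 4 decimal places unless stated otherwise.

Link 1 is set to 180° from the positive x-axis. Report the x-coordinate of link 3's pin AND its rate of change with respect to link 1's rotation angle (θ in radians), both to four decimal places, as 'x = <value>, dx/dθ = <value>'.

geometry: r = 48 mm, L = 121 mm, e = 15 mm
crank pin P = (r cos θ, r sin θ) = (-48.000000, 0.000000)
h = r sin θ − e = 0.000000 − 15 = -15.000000
x = r cos θ + √(L² − h²) = -48.000000 + 120.066648 = 72.066648
dx/dθ = −r sin θ − h·r cos θ/√(L² − h²) (θ in radians; h = -15.000000) = -5.996669

x = 72.0666, dx/dθ = -5.9967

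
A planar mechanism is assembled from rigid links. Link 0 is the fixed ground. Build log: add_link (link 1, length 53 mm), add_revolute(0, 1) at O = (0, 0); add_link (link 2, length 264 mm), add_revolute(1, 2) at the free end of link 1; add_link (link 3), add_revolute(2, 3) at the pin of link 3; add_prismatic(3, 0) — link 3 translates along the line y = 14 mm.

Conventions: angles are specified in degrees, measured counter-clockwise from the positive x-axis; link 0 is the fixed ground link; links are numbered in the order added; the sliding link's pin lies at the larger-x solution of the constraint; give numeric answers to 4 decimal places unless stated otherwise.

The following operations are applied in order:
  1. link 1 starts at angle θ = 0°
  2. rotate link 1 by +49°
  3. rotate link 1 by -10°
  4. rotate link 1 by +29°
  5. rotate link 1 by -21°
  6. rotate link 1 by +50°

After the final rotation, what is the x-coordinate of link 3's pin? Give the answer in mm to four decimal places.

geometry: r = 53 mm, L = 264 mm, e = 14 mm; θ starts at 0°
rotate link 1 by +49°: θ ← 0° +49° = 49°
rotate link 1 by -10°: θ ← 49° -10° = 39°
rotate link 1 by +29°: θ ← 39° +29° = 68°
rotate link 1 by -21°: θ ← 68° -21° = 47°
rotate link 1 by +50°: θ ← 47° +50° = 97°
crank pin P = (r cos θ, r sin θ) = (-6.459075, 52.604946)
h = r sin θ − e = 52.604946 − 14 = 38.604946
x = r cos θ + √(L² − h²) = -6.459075 + 261.162130 = 254.703055

254.7031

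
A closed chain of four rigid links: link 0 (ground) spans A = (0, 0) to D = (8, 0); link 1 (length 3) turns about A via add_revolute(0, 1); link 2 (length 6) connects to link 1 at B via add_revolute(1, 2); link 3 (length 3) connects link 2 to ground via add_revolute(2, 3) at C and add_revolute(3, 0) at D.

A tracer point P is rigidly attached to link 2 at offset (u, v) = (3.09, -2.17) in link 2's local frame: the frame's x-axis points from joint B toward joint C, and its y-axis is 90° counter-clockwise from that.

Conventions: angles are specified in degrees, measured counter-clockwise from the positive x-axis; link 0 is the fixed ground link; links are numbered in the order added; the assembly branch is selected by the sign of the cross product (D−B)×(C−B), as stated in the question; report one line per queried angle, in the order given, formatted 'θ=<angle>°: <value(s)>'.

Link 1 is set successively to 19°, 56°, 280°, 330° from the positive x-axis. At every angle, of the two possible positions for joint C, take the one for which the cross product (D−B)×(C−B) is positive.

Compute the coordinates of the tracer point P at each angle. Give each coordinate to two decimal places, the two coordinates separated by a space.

A=(0,0), D=(8.00,0)
θ=19°: B = A + 3.00·(cos19°, sin19°) = (2.8366, 0.9767)
θ=19°: |BD| = 5.2550
θ=19°: circle(B,6.00) ∩ circle(D,3.00): a=5.1965, h=2.9994
θ=19°:   candidates: C₊=(8.5000,2.9580) cross=15.762; C₋=(7.3850,-2.9363) cross=-15.762
θ=19°:   branch + wants cross > 0 → take C=(8.5000,2.9580) (cross=15.762)
θ=19°: ex = (C−B)/|BC| = (0.9439,0.3302); ey = (-0.3302,0.9439)
θ=19°: P = B + 3.09·ex + -2.17·ey = (6.4698,-0.0512)
θ=56°: B = A + 3.00·(cos56°, sin56°) = (1.6776, 2.4871)
θ=56°: |BD| = 6.7940
θ=56°: circle(B,6.00) ∩ circle(D,3.00): a=5.3841, h=2.6480
θ=56°:   candidates: C₊=(7.6573,2.9804) cross=17.991; C₋=(5.7185,-1.9481) cross=-17.991
θ=56°:   branch + wants cross > 0 → take C=(7.6573,2.9804) (cross=17.991)
θ=56°: ex = (C−B)/|BC| = (0.9966,0.0822); ey = (-0.0822,0.9966)
θ=56°: P = B + 3.09·ex + -2.17·ey = (4.9355,0.5785)
θ=280°: B = A + 3.00·(cos280°, sin280°) = (0.5209, -2.9544)
θ=280°: |BD| = 8.0414
θ=280°: circle(B,6.00) ∩ circle(D,3.00): a=5.6995, h=1.8749
θ=280°:   candidates: C₊=(5.1330,0.8834) cross=15.077; C₋=(6.5107,-2.6042) cross=-15.077
θ=280°:   branch + wants cross > 0 → take C=(5.1330,0.8834) (cross=15.077)
θ=280°: ex = (C−B)/|BC| = (0.7687,0.6396); ey = (-0.6396,0.7687)
θ=280°: P = B + 3.09·ex + -2.17·ey = (4.2842,-2.6460)
θ=330°: B = A + 3.00·(cos330°, sin330°) = (2.5981, -1.5000)
θ=330°: |BD| = 5.6063
θ=330°: circle(B,6.00) ∩ circle(D,3.00): a=5.2112, h=2.9739
θ=330°:   candidates: C₊=(6.8236,2.7597) cross=16.672; C₋=(8.4149,-2.9712) cross=-16.672
θ=330°:   branch + wants cross > 0 → take C=(6.8236,2.7597) (cross=16.672)
θ=330°: ex = (C−B)/|BC| = (0.7042,0.7100); ey = (-0.7100,0.7042)
θ=330°: P = B + 3.09·ex + -2.17·ey = (6.3148,-0.8345)

θ=19°: 6.47 -0.05
θ=56°: 4.94 0.58
θ=280°: 4.28 -2.65
θ=330°: 6.31 -0.83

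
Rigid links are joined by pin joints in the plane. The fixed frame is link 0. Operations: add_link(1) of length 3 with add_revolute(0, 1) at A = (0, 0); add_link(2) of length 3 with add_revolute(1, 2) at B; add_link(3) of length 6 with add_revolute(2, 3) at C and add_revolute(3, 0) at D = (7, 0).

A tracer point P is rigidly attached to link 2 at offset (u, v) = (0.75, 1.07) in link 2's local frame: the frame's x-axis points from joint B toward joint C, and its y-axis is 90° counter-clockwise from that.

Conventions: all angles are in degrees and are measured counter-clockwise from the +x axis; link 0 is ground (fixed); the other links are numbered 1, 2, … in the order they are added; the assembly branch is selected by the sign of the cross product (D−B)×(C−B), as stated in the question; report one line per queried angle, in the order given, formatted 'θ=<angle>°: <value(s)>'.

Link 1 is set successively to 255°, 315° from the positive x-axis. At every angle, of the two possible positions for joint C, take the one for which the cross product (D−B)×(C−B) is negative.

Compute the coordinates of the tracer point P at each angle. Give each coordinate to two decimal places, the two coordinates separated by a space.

A=(0,0), D=(7.00,0)
θ=255°: B = A + 3.00·(cos255°, sin255°) = (-0.7765, -2.8978)
θ=255°: |BD| = 8.2988
θ=255°: circle(B,3.00) ∩ circle(D,6.00): a=2.5227, h=1.6236
θ=255°:   candidates: C₊=(1.0205,-0.4955) cross=13.474; C₋=(2.1544,-3.5383) cross=-13.474
θ=255°:   branch - wants cross < 0 → take C=(2.1544,-3.5383) (cross=-13.474)
θ=255°: ex = (C−B)/|BC| = (0.9769,-0.2135); ey = (0.2135,0.9769)
θ=255°: P = B + 0.75·ex + 1.07·ey = (0.1847,-2.0126)
θ=315°: B = A + 3.00·(cos315°, sin315°) = (2.1213, -2.1213)
θ=315°: |BD| = 5.3199
θ=315°: circle(B,3.00) ∩ circle(D,6.00): a=0.1223, h=2.9975
θ=315°:   candidates: C₊=(1.0382,0.6763) cross=15.946; C₋=(3.4288,-4.8214) cross=-15.946
θ=315°:   branch - wants cross < 0 → take C=(3.4288,-4.8214) (cross=-15.946)
θ=315°: ex = (C−B)/|BC| = (0.4358,-0.9000); ey = (0.9000,0.4358)
θ=315°: P = B + 0.75·ex + 1.07·ey = (3.4112,-2.3300)

θ=255°: 0.18 -2.01
θ=315°: 3.41 -2.33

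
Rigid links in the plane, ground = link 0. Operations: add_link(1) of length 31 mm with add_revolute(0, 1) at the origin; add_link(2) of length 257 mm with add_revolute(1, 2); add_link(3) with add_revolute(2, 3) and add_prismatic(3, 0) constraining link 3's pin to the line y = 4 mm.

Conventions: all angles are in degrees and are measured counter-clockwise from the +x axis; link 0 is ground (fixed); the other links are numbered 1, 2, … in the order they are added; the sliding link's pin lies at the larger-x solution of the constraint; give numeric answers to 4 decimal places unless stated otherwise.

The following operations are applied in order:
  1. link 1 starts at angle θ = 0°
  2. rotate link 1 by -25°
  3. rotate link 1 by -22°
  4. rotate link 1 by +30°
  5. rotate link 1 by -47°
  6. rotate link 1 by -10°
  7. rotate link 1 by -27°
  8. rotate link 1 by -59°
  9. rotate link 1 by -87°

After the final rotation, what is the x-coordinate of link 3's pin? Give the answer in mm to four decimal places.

geometry: r = 31 mm, L = 257 mm, e = 4 mm; θ starts at 0°
rotate link 1 by -25°: θ ← 0° -25° = -25°
rotate link 1 by -22°: θ ← -25° -22° = -47°
rotate link 1 by +30°: θ ← -47° +30° = -17°
rotate link 1 by -47°: θ ← -17° -47° = -64°
rotate link 1 by -10°: θ ← -64° -10° = -74°
rotate link 1 by -27°: θ ← -74° -27° = -101°
rotate link 1 by -59°: θ ← -101° -59° = -160°
rotate link 1 by -87°: θ ← -160° -87° = -247°
crank pin P = (r cos θ, r sin θ) = (-12.112665, 28.535650)
h = r sin θ − e = 28.535650 − 4 = 24.535650
x = r cos θ + √(L² − h²) = -12.112665 + 255.826116 = 243.713451

243.7135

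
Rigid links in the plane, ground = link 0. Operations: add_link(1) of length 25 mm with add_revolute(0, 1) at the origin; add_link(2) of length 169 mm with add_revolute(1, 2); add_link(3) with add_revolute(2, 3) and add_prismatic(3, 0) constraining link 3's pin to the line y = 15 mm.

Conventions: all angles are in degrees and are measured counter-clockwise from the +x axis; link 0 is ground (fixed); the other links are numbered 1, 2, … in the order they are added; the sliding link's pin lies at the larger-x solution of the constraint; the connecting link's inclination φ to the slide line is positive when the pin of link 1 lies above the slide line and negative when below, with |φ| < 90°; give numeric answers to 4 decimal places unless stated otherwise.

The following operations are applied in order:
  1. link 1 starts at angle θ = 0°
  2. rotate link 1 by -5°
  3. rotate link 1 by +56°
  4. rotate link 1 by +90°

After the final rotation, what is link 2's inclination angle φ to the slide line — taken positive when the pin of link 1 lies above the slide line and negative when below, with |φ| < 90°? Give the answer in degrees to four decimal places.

geometry: r = 25 mm, L = 169 mm, e = 15 mm; θ starts at 0°
rotate link 1 by -5°: θ ← 0° -5° = -5°
rotate link 1 by +56°: θ ← -5° +56° = 51°
rotate link 1 by +90°: θ ← 51° +90° = 141°
h = r sin θ − e = 15.733010 − 15 = 0.733010
sin φ = h / L = 0.733010 / 169 = 0.00433734
φ = arcsin(0.00433734) = 0.248512°

0.2485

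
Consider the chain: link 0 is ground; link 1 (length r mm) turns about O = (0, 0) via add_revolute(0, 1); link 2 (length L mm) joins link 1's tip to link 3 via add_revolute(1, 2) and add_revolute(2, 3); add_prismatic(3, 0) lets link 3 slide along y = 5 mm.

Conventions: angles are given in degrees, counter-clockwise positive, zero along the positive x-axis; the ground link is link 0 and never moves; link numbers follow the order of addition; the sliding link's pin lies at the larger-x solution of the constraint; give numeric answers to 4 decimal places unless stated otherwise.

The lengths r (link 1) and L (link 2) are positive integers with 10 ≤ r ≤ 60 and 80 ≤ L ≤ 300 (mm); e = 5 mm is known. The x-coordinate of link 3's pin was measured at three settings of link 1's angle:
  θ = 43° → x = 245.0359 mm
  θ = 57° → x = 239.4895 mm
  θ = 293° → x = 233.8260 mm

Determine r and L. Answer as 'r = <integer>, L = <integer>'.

constraint per measurement: (x − r cos θ)² + (r sin θ − e)² = L²
subtracting the θ₁ and θ₂ equations cancels the r² and L² terms:
r = (x₁² − x₂²) / (2[(x₁cos θ₁ + e sin θ₁) − (x₂cos θ₂ + e sin θ₂)]) = 27.9997 → r = 28
L² = (x₁ − r cos θ₁)² + (r sin θ₁ − e)² = 50624.9896 → L = 225.0000 → L = 225
check at θ₃=293°: x = 233.8260 (printed 233.8260) ✓

r = 28, L = 225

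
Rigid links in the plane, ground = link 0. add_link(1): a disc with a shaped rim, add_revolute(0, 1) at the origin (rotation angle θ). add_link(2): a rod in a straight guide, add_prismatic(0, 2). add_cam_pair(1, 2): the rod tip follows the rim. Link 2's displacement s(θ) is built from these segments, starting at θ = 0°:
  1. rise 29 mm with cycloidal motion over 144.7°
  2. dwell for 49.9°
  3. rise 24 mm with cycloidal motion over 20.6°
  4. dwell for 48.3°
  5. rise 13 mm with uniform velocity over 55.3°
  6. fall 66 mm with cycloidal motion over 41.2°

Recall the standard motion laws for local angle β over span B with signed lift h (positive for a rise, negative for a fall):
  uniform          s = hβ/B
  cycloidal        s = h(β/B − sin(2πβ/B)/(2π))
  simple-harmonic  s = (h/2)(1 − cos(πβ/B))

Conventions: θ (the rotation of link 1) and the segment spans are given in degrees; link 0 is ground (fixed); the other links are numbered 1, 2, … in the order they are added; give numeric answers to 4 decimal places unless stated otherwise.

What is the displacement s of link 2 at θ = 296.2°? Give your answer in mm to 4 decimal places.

segment 1 (0° to 144.7°, cycloidal, h = 29) is passed completely: s = 0.0000 + (29) = 29.0000
segment 2 (144.7° to 194.6°, dwell): s unchanged at 29.0000
segment 3 (194.6° to 215.2°, cycloidal, h = 24) is passed completely: s = 29.0000 + (24) = 53.0000
segment 4 (215.2° to 263.5°, dwell): s unchanged at 53.0000
θ = 296.2° falls in segment 5 (263.5° to 318.8°, uniform, h = 13): β = 296.2 − 263.5 = 32.7°, B = 55.3°; Δs = 13·32.7/55.3 = 7.6872; s = 53.0000 + 7.6872 = 60.6872

60.6872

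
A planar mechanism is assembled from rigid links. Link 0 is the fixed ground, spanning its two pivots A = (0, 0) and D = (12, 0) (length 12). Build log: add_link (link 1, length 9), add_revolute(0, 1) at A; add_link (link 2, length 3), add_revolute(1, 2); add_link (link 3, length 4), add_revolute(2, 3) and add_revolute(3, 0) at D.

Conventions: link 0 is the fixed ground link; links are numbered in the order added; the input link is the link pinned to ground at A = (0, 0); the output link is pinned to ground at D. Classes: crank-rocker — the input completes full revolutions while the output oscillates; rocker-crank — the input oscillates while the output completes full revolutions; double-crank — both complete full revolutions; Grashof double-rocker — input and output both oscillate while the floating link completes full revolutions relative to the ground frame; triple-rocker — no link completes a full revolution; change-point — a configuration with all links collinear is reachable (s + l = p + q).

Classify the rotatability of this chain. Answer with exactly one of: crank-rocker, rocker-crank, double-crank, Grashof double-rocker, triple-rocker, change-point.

lengths: ground=12, input=9, coupler=3, output=4
sorted: s=3 (shortest), l=12 (longest), p+q=13
s + l = 15 vs p + q = 13
s + l > p + q → non-Grashof → no link fully rotates → triple-rocker

triple-rocker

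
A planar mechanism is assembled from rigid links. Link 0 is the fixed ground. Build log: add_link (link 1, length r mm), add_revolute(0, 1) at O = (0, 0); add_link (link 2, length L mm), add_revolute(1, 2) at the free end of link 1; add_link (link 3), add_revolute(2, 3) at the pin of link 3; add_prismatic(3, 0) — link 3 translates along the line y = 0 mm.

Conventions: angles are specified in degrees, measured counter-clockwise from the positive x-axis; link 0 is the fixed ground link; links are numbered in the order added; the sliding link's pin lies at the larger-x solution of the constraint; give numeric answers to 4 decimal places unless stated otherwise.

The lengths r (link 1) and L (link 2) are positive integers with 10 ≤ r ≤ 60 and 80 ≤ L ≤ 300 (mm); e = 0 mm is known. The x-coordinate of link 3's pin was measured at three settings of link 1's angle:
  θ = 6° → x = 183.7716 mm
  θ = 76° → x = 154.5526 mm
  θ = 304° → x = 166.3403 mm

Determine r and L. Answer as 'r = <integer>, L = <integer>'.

constraint per measurement: (x − r cos θ)² + (r sin θ − e)² = L²
subtracting the θ₁ and θ₂ equations cancels the r² and L² terms:
r = (x₁² − x₂²) / (2[(x₁cos θ₁ + e sin θ₁) − (x₂cos θ₂ + e sin θ₂)]) = 33.9999 → r = 34
L² = (x₁ − r cos θ₁)² + (r sin θ₁ − e)² = 22499.9891 → L = 150.0000 → L = 150
check at θ₃=304°: x = 166.3403 (printed 166.3403) ✓

r = 34, L = 150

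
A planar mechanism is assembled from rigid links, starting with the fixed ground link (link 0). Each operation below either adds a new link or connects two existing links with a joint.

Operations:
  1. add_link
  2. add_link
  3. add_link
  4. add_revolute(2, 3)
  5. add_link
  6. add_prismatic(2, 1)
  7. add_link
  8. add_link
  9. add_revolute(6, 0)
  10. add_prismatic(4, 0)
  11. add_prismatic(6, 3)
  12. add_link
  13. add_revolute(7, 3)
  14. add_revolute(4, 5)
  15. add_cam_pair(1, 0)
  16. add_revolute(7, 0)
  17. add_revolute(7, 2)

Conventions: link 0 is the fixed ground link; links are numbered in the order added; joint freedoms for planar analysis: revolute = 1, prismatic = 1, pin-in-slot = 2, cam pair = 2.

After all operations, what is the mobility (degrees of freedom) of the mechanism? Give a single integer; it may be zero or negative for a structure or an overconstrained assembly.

(L,J1,J2)=(1,0,0); link0 fixed
link1: (2,0,0)
link2: (3,0,0)
link3: (4,0,0)
R 2-3 [J1]: (4,1,0)
link4: (5,1,0)
P 2-1 [J1]: (5,2,0)
link5: (6,2,0)
link6: (7,2,0)
R 6-0 [J1]: (7,3,0)
P 4-0 [J1]: (7,4,0)
P 6-3 [J1]: (7,5,0)
link7: (8,5,0)
R 7-3 [J1]: (8,6,0)
R 4-5 [J1]: (8,7,0)
C 1-0 [J2]: (8,7,1)
R 7-0 [J1]: (8,8,1)
R 7-2 [J1]: (8,9,1)
Grübler: 3·7 − 2·9 − 1 = 2

M = 2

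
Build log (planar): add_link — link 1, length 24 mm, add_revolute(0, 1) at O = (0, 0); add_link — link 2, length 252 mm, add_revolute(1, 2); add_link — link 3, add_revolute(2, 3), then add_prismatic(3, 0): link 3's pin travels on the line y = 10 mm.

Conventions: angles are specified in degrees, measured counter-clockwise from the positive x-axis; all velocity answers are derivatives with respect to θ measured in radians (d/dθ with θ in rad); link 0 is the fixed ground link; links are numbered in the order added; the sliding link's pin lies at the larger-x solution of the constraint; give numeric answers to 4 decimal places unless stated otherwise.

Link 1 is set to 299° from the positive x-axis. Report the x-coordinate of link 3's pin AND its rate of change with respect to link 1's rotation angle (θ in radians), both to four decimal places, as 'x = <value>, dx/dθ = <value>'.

geometry: r = 24 mm, L = 252 mm, e = 10 mm
crank pin P = (r cos θ, r sin θ) = (11.635431, -20.990873)
h = r sin θ − e = -20.990873 − 10 = -30.990873
x = r cos θ + √(L² − h²) = 11.635431 + 250.087116 = 261.722547
dx/dθ = −r sin θ − h·r cos θ/√(L² − h²) (θ in radians; h = -30.990873) = 22.432739

x = 261.7225, dx/dθ = 22.4327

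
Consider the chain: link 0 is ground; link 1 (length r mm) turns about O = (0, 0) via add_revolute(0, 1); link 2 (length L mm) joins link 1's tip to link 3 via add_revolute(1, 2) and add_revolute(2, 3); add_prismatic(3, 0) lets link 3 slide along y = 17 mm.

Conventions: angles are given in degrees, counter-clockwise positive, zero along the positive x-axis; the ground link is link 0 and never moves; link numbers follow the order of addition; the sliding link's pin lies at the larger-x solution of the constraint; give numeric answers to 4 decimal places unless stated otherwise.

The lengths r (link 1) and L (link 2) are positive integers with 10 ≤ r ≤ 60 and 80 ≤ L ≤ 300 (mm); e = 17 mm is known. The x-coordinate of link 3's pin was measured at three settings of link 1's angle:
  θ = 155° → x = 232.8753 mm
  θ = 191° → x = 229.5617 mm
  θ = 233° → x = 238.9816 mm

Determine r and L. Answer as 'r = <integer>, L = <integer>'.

constraint per measurement: (x − r cos θ)² + (r sin θ − e)² = L²
subtracting the θ₁ and θ₂ equations cancels the r² and L² terms:
r = (x₁² − x₂²) / (2[(x₁cos θ₁ + e sin θ₁) − (x₂cos θ₂ + e sin θ₂)]) = 30.9993 → r = 31
L² = (x₁ − r cos θ₁)² + (r sin θ₁ − e)² = 68120.9810 → L = 261.0000 → L = 261
check at θ₃=233°: x = 238.9816 (printed 238.9816) ✓

r = 31, L = 261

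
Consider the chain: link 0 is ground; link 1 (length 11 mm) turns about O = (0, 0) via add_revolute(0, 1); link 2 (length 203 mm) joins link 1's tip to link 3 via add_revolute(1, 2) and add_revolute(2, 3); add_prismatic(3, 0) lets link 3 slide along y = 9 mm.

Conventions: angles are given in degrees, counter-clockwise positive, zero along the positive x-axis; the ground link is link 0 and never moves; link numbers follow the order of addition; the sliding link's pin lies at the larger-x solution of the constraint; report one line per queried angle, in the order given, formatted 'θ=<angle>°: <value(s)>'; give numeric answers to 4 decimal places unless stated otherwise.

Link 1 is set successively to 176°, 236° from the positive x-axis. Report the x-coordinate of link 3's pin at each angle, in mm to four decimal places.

geometry: r = 11 mm, L = 203 mm, e = 9 mm
θ=176°: crank pin P = (r cos θ, r sin θ) = (-10.973205, 0.767321)
θ=176°: h = r sin θ − e = 0.767321 − 9 = -8.232679
θ=176°: x = r cos θ + √(L² − h²) = -10.973205 + 202.832993 = 191.859788
θ=236°: crank pin P = (r cos θ, r sin θ) = (-6.151122, -9.119413)
θ=236°: h = r sin θ − e = -9.119413 − 9 = -18.119413
θ=236°: x = r cos θ + √(L² − h²) = -6.151122 + 202.189730 = 196.038608

θ=176°: 191.8598
θ=236°: 196.0386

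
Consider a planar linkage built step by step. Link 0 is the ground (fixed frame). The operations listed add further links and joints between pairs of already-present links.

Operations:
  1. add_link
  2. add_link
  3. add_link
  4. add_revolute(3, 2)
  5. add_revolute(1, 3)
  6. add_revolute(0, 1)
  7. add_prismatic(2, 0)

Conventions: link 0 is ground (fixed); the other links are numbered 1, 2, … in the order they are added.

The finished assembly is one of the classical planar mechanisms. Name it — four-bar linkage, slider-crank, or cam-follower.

links: 4 (incl. ground); joints: 3 revolute, 1 prismatic, 0 higher (cam) pair, forming one closed loop
4 links, 3 revolutes + 1 prismatic in one loop → slider-crank

slider-crank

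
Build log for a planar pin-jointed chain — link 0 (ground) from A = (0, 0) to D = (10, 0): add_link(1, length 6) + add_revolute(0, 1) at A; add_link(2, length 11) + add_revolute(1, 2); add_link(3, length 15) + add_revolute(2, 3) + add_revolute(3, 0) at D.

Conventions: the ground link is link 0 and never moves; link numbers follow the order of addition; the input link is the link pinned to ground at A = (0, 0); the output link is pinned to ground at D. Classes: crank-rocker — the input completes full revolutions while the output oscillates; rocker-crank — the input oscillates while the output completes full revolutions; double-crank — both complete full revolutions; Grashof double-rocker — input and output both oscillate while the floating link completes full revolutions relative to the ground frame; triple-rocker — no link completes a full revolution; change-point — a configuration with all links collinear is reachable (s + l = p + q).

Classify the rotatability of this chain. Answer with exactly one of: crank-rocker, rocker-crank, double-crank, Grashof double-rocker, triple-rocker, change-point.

lengths: ground=10, input=6, coupler=11, output=15
sorted: s=6 (shortest), l=15 (longest), p+q=21
s + l = 21 vs p + q = 21
s + l = p + q → change-point (collinear configuration reachable)

change-point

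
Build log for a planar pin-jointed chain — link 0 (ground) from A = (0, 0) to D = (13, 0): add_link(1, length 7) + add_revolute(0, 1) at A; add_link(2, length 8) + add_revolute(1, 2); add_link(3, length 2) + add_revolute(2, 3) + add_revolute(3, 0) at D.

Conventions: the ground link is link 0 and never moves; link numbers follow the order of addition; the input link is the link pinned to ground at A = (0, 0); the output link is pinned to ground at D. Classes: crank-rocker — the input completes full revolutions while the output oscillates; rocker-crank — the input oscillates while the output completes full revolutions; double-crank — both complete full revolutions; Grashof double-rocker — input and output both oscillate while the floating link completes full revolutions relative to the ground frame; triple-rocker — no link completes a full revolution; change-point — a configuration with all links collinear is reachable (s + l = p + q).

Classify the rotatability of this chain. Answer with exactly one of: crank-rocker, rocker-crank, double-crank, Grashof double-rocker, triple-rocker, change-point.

lengths: ground=13, input=7, coupler=8, output=2
sorted: s=2 (shortest), l=13 (longest), p+q=15
s + l = 15 vs p + q = 15
s + l = p + q → change-point (collinear configuration reachable)

change-point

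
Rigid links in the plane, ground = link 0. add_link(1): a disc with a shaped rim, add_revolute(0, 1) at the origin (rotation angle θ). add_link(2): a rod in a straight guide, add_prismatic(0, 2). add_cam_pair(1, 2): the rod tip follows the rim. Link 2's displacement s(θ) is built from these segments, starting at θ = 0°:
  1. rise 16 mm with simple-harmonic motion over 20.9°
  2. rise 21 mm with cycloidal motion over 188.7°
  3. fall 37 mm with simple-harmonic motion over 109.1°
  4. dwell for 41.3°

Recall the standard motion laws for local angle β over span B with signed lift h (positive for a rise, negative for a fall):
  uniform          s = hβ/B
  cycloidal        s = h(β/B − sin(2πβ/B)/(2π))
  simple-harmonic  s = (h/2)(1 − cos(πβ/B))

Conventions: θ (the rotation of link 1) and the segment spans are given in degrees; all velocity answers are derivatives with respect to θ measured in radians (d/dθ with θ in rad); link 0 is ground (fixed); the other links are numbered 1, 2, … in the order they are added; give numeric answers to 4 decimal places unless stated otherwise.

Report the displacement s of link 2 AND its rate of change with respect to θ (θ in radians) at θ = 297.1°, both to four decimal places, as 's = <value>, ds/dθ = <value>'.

segment 1 (0° to 20.9°, simple-harmonic, h = 16) is passed completely: s = 0.0000 + (16) = 16.0000
segment 2 (20.9° to 209.6°, cycloidal, h = 21) is passed completely: s = 16.0000 + (21) = 37.0000
θ = 297.1° falls in segment 3 (209.6° to 318.7°, simple-harmonic, h = -37): β = 297.1 − 209.6 = 87.5°, B = 109.1°; Δs = -37/2·(1 − cos(π·0.8020)) = -33.5354; s = 37.0000 − 33.5354 = 3.4646
velocity in seg [209.6°–318.7°] (simple-harmonic), θ in radians: β = 87.5° = 1.5272 rad, B = 109.1° = 1.9042 rad; ds/dθ = (πh/(2B)) sin(πβ/B) = (π·(-37)/(2·1.9042)) sin(π·0.8020) = -17.783859 mm/rad

s = 3.4646, ds/dθ = -17.7839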